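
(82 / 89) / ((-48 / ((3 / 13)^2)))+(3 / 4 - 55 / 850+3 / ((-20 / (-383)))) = 594590357 / 10227880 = 58.13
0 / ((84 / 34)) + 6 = 6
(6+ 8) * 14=196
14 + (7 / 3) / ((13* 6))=3283 / 234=14.03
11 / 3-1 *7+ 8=14 / 3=4.67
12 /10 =6 /5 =1.20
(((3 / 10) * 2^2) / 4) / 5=0.06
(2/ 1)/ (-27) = -2/ 27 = -0.07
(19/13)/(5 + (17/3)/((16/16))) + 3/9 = 587/1248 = 0.47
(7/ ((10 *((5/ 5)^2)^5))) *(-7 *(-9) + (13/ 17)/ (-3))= 2240/ 51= 43.92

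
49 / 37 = 1.32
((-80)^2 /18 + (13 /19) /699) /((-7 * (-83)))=0.61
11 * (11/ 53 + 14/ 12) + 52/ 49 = 252079/ 15582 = 16.18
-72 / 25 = -2.88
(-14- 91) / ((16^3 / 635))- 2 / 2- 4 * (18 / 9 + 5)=-185459 / 4096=-45.28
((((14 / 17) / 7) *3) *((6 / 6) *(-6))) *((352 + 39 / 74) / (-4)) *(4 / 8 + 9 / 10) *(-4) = -3286962 / 3145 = -1045.14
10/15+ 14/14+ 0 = 5/3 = 1.67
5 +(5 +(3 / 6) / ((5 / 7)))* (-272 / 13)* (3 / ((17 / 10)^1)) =-2671 / 13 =-205.46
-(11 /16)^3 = -1331 /4096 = -0.32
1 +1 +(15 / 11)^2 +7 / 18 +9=28855 / 2178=13.25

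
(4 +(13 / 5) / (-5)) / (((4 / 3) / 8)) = 522 / 25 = 20.88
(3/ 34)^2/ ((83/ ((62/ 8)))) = 279/ 383792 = 0.00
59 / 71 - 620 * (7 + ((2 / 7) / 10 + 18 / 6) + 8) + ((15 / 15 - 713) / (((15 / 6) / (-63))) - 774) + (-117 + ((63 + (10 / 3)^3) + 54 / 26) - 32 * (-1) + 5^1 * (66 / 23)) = 120829410722 / 20061405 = 6022.98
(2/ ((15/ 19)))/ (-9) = -38/ 135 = -0.28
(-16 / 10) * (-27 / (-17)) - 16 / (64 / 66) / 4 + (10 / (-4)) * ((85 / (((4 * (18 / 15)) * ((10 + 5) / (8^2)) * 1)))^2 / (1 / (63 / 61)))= -5505048617 / 373320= -14746.19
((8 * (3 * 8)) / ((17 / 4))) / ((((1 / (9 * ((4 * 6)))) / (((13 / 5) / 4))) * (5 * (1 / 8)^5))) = 17666408448 / 425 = 41568019.88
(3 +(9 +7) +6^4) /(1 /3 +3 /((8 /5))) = 31560 /53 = 595.47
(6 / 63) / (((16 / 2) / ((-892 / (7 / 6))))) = -446 / 49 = -9.10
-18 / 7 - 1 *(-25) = 157 / 7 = 22.43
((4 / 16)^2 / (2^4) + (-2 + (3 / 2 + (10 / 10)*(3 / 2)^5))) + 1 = 2073 / 256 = 8.10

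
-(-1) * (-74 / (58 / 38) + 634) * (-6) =-101880 / 29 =-3513.10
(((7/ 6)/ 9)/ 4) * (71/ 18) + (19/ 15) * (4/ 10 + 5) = 677273/ 97200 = 6.97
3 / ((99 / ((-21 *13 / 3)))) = -2.76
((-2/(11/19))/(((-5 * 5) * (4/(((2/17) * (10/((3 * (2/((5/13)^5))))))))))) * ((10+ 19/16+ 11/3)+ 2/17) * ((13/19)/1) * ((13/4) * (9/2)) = 7635625/893985664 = 0.01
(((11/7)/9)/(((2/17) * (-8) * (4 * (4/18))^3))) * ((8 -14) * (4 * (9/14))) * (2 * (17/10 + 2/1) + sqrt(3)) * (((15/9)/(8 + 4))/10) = 45441 * sqrt(3)/802816 + 1681317/4014080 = 0.52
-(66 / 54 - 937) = 8422 / 9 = 935.78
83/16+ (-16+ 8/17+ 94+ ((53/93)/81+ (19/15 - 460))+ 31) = -3524937517/10244880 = -344.07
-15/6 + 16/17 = -53/34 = -1.56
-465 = -465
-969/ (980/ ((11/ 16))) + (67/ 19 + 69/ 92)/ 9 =-548689/ 2681280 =-0.20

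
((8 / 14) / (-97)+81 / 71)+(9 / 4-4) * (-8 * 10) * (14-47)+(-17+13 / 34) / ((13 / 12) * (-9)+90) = -1215169386475 / 263076513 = -4619.07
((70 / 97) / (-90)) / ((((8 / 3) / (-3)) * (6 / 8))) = 7 / 582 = 0.01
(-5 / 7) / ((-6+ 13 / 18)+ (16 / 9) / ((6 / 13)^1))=270 / 539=0.50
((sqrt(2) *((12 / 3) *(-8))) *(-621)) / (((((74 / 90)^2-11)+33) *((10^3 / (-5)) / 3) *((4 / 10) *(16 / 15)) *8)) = -5.45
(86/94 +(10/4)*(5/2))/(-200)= -1347/37600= -0.04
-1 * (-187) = 187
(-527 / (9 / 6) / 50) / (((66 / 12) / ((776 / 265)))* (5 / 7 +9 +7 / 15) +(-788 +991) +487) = -5725328 / 577792675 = -0.01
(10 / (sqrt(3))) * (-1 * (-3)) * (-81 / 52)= -405 * sqrt(3) / 26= -26.98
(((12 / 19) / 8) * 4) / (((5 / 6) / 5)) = 36 / 19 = 1.89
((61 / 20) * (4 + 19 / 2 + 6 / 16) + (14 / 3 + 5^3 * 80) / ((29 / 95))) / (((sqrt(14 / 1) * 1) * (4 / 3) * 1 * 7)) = 65257411 * sqrt(14) / 259840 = 939.70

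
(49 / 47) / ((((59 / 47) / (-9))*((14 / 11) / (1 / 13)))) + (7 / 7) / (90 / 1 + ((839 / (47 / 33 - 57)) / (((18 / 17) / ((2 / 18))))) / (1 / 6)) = -895432167 / 2038144498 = -0.44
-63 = -63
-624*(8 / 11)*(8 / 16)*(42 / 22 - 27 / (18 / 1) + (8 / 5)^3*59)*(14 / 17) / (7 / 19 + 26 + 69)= -18415952464 / 38825875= -474.32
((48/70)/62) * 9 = 108/1085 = 0.10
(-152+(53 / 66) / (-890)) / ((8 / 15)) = -8928533 / 31328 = -285.00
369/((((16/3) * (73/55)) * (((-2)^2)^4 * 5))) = 12177/299008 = 0.04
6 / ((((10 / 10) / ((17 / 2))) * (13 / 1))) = 51 / 13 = 3.92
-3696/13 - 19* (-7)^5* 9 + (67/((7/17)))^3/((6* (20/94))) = 1671676399909/267540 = 6248323.24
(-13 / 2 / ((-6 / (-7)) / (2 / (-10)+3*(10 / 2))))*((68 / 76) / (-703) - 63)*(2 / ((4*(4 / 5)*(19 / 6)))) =19144307 / 13718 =1395.56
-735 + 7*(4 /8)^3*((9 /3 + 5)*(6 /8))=-2919 /4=-729.75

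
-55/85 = -0.65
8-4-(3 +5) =-4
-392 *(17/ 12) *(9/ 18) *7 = -5831/ 3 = -1943.67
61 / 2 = 30.50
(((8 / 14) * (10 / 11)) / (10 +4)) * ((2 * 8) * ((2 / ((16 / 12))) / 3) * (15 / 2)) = 2.23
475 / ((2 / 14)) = 3325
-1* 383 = -383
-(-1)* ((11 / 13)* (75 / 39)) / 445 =55 / 15041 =0.00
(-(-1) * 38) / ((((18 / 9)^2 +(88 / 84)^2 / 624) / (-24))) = -62741952 / 275305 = -227.90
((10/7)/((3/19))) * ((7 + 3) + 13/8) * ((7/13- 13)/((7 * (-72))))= 26505/10192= 2.60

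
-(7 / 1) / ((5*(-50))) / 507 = 7 / 126750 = 0.00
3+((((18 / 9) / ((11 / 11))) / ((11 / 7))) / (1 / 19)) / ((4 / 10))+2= 720 / 11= 65.45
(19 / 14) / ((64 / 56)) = 19 / 16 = 1.19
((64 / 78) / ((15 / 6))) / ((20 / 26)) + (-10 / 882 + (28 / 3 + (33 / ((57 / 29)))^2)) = 291.64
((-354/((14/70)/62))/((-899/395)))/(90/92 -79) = -64321800/104081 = -618.00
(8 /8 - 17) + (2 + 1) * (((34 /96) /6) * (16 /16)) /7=-10735 /672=-15.97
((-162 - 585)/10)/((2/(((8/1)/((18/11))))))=-913/5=-182.60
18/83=0.22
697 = 697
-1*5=-5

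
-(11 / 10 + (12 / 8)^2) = -67 / 20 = -3.35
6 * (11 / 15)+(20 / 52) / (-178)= 50883 / 11570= 4.40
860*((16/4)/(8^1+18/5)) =8600/29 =296.55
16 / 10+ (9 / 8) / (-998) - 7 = -215613 / 39920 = -5.40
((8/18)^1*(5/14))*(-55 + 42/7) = -70/9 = -7.78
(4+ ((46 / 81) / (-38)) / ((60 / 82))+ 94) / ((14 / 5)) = 4523717 / 129276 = 34.99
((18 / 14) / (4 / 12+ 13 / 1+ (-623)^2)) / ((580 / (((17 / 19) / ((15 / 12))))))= 459 / 112279873475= 0.00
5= 5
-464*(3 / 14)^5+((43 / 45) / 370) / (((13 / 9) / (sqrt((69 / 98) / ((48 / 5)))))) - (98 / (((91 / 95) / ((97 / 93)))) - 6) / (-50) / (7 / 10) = 43*sqrt(230) / 1346800+542073197 / 203196630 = 2.67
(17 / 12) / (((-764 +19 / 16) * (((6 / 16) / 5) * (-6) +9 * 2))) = -272 / 2570373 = -0.00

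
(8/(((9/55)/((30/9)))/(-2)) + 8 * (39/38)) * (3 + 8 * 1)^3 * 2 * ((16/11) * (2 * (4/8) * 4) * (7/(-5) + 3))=-7873241.77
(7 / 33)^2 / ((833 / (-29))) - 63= -1166348 / 18513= -63.00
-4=-4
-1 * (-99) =99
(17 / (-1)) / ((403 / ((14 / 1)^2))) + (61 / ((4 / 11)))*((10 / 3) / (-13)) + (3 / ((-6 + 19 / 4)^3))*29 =-28963049 / 302250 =-95.82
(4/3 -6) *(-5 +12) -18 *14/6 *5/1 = -728/3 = -242.67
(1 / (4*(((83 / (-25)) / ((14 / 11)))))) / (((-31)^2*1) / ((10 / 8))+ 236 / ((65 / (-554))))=11375 / 147489672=0.00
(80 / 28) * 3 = 60 / 7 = 8.57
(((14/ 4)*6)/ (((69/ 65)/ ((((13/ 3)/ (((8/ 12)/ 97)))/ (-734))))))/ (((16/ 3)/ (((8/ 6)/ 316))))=-573755/ 42677696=-0.01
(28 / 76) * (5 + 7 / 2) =119 / 38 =3.13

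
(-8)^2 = 64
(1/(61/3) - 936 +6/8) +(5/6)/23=-15744431/16836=-935.16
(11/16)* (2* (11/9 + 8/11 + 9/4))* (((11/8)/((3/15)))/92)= 91465/211968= 0.43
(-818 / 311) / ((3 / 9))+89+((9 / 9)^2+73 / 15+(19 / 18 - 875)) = -22027247 / 27990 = -786.97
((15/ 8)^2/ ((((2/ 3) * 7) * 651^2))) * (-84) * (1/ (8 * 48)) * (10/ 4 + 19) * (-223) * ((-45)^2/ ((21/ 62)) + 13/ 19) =571917446175/ 51305160704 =11.15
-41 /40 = -1.02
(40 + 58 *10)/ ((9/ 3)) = 620/ 3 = 206.67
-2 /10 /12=-1 /60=-0.02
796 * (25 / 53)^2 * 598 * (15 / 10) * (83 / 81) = 12346457500 / 75843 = 162789.68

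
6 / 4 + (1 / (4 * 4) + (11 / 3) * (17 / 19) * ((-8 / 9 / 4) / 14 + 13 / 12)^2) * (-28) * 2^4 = -109964963 / 64638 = -1701.24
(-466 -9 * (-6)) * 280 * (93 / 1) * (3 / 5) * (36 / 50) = -115867584 / 25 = -4634703.36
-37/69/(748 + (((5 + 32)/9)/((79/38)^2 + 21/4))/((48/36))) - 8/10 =-571462034/713688275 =-0.80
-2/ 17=-0.12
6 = 6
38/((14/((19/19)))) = 19/7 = 2.71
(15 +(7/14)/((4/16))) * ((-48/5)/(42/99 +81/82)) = -2208096/19105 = -115.58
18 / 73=0.25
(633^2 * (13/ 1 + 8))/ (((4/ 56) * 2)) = 58901283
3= 3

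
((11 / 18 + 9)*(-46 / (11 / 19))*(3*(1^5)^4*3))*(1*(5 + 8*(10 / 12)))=-2646035 / 33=-80182.88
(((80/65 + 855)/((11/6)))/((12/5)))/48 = 55655/13728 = 4.05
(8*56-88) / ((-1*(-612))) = 10 / 17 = 0.59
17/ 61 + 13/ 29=1286/ 1769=0.73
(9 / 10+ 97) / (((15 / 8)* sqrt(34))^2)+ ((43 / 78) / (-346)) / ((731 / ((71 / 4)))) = 0.82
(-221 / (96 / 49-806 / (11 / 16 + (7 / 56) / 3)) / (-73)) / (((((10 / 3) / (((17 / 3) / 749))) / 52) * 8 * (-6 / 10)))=1709435 / 25339133952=0.00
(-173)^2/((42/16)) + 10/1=239642/21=11411.52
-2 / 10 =-1 / 5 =-0.20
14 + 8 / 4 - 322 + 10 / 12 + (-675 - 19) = -5995 / 6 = -999.17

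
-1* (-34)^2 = -1156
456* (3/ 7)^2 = 4104/ 49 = 83.76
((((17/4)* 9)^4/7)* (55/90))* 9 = 6027794091/3584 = 1681862.19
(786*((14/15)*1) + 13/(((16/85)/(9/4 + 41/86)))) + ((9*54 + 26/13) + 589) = 27505081/13760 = 1998.92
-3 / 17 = -0.18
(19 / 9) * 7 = 133 / 9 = 14.78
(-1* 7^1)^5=-16807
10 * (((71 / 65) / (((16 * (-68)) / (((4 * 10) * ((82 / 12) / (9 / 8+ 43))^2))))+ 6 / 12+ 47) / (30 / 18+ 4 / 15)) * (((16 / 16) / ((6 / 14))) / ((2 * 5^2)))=164815113337 / 14375143458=11.47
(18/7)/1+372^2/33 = 323094/77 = 4196.03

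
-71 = -71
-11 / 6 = -1.83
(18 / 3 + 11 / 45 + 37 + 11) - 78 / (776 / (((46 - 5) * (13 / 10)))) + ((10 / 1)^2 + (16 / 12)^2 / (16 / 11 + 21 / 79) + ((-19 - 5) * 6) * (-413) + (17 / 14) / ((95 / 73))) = 27598696220717 / 462887880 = 59622.85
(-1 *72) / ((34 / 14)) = -504 / 17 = -29.65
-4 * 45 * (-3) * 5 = 2700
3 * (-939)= -2817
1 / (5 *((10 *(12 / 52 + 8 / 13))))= 13 / 550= 0.02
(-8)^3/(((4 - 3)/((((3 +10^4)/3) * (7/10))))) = -17925376/15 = -1195025.07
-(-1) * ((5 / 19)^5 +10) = 24764115 / 2476099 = 10.00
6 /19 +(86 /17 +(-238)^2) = 18297748 /323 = 56649.37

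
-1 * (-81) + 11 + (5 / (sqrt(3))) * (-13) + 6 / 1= 98-65 * sqrt(3) / 3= 60.47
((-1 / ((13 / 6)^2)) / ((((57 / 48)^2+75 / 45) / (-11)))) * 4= 1216512 / 399347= 3.05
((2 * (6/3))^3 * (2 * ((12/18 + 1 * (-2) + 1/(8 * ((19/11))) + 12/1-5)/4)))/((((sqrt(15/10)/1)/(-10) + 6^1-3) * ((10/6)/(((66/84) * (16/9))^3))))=14267297792 * sqrt(6)/8537354721 + 285345955840/2845784907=104.36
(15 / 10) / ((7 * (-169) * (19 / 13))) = -3 / 3458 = -0.00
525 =525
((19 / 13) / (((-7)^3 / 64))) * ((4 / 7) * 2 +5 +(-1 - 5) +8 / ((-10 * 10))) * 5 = -13376 / 156065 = -0.09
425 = 425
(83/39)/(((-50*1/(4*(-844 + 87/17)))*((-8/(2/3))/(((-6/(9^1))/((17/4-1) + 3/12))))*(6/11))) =1001561/240975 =4.16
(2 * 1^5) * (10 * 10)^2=20000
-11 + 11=0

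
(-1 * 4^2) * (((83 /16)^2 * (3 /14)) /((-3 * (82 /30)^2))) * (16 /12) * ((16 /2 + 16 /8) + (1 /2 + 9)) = 20150325 /188272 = 107.03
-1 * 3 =-3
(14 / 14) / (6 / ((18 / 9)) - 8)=-1 / 5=-0.20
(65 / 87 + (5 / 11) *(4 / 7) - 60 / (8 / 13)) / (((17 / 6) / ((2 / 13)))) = -2585630 / 493493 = -5.24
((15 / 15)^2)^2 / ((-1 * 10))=-1 / 10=-0.10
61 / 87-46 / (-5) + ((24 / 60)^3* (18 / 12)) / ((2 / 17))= 10.72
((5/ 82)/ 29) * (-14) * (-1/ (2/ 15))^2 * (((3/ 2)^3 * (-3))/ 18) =70875/ 76096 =0.93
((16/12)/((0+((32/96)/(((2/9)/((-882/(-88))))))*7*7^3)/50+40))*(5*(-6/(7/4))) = -704000/23467661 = -0.03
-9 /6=-3 /2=-1.50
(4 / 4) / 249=1 / 249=0.00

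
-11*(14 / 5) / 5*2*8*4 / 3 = -9856 / 75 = -131.41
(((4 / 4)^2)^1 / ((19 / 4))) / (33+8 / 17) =68 / 10811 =0.01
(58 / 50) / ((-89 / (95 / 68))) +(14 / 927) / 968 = -30875531 / 1697086710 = -0.02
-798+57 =-741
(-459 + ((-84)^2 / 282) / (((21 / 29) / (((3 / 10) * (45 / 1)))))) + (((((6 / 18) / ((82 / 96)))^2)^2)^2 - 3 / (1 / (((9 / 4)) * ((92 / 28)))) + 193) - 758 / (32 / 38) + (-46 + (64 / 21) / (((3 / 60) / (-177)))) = -34696167354995927993 / 3002331886149496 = -11556.41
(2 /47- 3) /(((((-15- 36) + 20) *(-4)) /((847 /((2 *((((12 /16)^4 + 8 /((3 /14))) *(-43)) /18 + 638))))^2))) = -1191047518273536 /83633747890529873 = -0.01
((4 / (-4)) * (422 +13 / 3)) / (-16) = 1279 / 48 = 26.65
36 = 36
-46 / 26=-23 / 13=-1.77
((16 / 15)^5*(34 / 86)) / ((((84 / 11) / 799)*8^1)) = 4895965184 / 685715625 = 7.14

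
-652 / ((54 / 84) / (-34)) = 310352 / 9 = 34483.56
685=685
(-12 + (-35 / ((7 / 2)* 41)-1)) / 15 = -181 / 205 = -0.88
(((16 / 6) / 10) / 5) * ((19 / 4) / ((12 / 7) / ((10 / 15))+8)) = 133 / 5550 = 0.02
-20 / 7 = -2.86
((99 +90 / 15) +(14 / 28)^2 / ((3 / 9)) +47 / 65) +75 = 47183 / 260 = 181.47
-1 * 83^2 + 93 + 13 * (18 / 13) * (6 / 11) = -74648 / 11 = -6786.18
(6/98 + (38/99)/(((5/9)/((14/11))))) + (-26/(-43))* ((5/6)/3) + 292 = 3362721226/11472615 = 293.11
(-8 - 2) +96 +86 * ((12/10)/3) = 602/5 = 120.40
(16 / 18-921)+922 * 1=17 / 9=1.89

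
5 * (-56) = -280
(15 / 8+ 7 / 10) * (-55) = -1133 / 8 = -141.62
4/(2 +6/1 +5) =4/13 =0.31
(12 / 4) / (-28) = -3 / 28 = -0.11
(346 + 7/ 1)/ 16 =353/ 16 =22.06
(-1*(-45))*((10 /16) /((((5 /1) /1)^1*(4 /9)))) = 12.66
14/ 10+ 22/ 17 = 229/ 85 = 2.69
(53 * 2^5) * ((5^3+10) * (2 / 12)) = 38160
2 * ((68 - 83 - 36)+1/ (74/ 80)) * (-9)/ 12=5541/ 74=74.88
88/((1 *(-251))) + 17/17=163/251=0.65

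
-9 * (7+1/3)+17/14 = -907/14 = -64.79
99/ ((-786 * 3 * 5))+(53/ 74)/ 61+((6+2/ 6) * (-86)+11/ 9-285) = -11022421264/ 13305015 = -828.44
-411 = -411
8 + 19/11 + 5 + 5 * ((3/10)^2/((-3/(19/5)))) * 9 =10557/1100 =9.60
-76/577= -0.13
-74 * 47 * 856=-2977168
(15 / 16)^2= 225 / 256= 0.88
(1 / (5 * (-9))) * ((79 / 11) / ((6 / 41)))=-1.09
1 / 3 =0.33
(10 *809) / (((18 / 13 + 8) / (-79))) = -4154215 / 61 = -68101.89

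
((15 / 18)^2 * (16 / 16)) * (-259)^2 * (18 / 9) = 1677025 / 18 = 93168.06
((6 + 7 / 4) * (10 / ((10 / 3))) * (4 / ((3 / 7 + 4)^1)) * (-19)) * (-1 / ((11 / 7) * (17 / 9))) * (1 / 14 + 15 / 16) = 405783 / 2992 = 135.62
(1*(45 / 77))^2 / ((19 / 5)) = 10125 / 112651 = 0.09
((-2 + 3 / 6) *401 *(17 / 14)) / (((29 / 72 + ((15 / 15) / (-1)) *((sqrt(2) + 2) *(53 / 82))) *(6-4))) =-19824442713 / 2658593 + 14398567452 *sqrt(2) / 2658593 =202.44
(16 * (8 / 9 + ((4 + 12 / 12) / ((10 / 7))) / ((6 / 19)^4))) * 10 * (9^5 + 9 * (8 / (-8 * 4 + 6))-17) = 3509040731900 / 1053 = 3332422347.48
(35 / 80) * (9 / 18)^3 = 7 / 128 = 0.05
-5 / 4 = -1.25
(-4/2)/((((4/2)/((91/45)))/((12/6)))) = -182/45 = -4.04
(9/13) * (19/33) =57/143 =0.40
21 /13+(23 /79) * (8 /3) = 7369 /3081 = 2.39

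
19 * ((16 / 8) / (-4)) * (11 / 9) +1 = -191 / 18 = -10.61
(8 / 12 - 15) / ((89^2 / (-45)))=645 / 7921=0.08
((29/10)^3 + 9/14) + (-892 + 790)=-538777/7000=-76.97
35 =35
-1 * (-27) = 27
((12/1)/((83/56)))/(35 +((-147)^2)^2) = 24/1384170001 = 0.00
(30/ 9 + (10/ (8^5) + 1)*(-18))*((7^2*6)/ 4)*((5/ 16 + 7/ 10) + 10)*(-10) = 15566007527/ 131072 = 118759.21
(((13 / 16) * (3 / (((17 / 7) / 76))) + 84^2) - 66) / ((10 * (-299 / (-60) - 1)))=177.40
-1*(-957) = 957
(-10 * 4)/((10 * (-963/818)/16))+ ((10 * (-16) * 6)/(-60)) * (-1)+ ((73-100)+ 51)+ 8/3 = 62624/963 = 65.03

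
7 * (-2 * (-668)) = 9352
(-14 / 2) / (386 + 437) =-7 / 823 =-0.01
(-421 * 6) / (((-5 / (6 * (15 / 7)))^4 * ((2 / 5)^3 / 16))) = -66292344000 / 2401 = -27610305.71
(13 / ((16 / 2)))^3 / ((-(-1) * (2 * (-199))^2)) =2197 / 81102848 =0.00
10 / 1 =10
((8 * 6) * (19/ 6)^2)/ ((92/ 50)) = 18050/ 69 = 261.59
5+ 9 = 14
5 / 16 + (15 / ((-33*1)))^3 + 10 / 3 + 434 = 27954317 / 63888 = 437.55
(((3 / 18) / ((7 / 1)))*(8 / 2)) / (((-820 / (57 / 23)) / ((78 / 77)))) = -741 / 2541385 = -0.00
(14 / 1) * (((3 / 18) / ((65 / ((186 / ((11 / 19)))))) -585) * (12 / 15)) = -23390416 / 3575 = -6542.77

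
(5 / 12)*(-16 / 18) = -0.37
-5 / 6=-0.83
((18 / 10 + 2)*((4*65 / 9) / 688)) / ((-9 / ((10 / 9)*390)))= -80275 / 10449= -7.68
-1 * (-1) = 1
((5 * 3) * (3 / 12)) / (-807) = -0.00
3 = 3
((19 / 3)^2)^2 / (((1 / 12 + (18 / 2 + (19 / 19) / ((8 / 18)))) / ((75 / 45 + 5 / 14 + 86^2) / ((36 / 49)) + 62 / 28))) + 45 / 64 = 466962787847 / 326592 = 1429804.73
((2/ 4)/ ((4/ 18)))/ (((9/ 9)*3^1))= 3/ 4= 0.75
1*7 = 7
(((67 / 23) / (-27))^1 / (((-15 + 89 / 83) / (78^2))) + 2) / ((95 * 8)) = 979691 / 15155160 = 0.06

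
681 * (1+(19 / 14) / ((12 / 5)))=59701 / 56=1066.09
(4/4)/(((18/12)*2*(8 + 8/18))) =3/76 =0.04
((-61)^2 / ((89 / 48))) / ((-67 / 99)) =-17682192 / 5963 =-2965.32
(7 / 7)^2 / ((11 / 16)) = 16 / 11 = 1.45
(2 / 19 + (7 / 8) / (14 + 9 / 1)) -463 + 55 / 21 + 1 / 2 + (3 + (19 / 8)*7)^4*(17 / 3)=10526116032305 / 12529664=840095.63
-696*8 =-5568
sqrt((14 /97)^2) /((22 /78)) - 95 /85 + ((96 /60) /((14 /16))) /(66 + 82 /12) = -161141969 /277436005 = -0.58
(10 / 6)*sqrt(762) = 5*sqrt(762) / 3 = 46.01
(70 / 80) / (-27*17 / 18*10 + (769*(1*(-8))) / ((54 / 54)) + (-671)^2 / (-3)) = -3 / 536528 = -0.00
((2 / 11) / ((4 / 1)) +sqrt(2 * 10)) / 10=1 / 220 +sqrt(5) / 5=0.45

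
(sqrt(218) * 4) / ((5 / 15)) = 12 * sqrt(218) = 177.18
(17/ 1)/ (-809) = -17/ 809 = -0.02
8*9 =72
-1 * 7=-7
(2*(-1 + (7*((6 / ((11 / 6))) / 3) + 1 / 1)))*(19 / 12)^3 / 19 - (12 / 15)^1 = 9467 / 3960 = 2.39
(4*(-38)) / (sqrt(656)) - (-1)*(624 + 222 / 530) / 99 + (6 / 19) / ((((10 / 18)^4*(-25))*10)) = 16340308808 / 2596171875 - 38*sqrt(41) / 41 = 0.36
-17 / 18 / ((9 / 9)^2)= -17 / 18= -0.94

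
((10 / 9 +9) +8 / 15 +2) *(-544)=-309536 / 45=-6878.58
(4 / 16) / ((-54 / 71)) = -71 / 216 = -0.33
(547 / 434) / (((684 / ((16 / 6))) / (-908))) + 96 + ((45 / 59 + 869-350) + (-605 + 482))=3207131549 / 6567939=488.30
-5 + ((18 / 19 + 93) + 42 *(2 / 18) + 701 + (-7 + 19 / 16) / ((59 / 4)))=10683847 / 13452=794.22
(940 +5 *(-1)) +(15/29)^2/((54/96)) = 786735/841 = 935.48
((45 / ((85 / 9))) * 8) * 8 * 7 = 2134.59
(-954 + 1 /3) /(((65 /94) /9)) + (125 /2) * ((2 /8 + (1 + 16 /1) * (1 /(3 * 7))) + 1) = -134137111 /10920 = -12283.62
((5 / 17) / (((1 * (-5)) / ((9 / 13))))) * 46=-414 / 221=-1.87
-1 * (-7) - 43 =-36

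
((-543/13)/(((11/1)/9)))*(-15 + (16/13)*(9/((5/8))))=-864999/9295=-93.06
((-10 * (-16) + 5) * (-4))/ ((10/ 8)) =-528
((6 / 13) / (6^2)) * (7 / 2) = 7 / 156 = 0.04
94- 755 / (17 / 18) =-11992 / 17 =-705.41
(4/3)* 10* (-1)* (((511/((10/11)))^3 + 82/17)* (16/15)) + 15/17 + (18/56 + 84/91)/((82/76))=-360466505266495379/142710750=-2525853905.66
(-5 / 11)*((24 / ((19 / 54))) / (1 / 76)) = -25920 / 11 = -2356.36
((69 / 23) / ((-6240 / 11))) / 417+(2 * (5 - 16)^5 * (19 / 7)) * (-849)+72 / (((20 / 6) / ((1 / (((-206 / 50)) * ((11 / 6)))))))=5106037626186182519 / 6879032160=742261048.85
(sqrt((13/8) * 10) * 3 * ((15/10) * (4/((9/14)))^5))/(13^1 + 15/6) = 275365888 * sqrt(65)/203391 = 10915.29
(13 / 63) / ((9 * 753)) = 13 / 426951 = 0.00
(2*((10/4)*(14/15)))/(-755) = -14/2265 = -0.01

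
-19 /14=-1.36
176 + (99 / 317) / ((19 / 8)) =1060840 / 6023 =176.13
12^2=144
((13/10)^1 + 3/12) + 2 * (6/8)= 61/20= 3.05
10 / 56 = 5 / 28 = 0.18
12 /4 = 3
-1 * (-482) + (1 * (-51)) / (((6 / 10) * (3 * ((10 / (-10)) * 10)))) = 2909 / 6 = 484.83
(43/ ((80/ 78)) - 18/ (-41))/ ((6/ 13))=301067/ 3280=91.79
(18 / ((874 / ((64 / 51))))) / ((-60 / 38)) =-32 / 1955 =-0.02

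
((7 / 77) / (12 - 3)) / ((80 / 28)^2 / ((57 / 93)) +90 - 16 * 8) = -931 / 2274822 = -0.00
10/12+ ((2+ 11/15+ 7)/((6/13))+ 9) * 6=5441/30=181.37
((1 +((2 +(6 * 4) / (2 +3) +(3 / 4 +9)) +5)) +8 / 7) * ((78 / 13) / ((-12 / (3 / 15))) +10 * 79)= 26200983 / 1400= 18714.99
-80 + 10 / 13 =-1030 / 13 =-79.23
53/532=0.10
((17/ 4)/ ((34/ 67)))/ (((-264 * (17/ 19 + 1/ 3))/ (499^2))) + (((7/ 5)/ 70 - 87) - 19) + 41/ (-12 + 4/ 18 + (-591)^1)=-49941669499/ 7638400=-6538.24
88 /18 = 44 /9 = 4.89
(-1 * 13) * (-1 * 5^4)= 8125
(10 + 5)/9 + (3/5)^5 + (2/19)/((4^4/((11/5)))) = 39793553/22800000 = 1.75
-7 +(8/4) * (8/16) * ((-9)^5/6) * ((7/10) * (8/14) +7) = -728341/10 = -72834.10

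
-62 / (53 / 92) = -5704 / 53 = -107.62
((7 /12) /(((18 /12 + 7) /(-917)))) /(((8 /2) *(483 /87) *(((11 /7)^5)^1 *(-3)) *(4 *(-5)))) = -446948551 /90678155040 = -0.00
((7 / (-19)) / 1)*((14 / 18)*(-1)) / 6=0.05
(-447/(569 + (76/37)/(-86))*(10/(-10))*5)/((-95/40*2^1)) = -4741180/5733193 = -0.83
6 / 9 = 2 / 3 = 0.67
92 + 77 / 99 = 92.78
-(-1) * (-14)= -14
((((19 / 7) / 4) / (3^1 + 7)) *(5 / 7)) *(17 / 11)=0.07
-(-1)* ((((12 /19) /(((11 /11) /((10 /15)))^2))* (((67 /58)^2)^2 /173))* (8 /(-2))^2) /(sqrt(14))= 161208968* sqrt(14) /48821485587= 0.01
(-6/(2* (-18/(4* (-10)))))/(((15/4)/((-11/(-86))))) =-88/387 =-0.23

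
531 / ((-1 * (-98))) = 531 / 98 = 5.42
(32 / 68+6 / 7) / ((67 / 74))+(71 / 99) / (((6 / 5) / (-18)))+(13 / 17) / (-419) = -1024479802 / 110242671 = -9.29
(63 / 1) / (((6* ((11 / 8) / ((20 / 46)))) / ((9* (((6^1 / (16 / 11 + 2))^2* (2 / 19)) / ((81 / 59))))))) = 1090320 / 157757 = 6.91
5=5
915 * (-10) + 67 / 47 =-9148.57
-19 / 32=-0.59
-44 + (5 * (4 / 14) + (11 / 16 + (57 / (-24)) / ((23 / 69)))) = -5489 / 112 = -49.01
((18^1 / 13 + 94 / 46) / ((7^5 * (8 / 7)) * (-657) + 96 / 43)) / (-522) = 44075 / 84694963790736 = 0.00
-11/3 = -3.67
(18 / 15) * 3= 18 / 5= 3.60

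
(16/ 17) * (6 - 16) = -160/ 17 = -9.41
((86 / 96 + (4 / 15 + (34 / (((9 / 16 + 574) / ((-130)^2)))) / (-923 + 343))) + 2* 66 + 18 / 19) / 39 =53646285059 / 15803870160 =3.39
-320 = -320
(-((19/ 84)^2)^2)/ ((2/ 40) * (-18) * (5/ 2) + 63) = -130321/ 3024568512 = -0.00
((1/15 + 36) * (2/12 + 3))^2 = 105657841/8100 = 13044.18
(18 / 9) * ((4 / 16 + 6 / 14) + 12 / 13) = 583 / 182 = 3.20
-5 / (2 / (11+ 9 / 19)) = -545 / 19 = -28.68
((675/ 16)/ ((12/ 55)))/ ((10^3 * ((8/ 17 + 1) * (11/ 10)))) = 153/ 1280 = 0.12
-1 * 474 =-474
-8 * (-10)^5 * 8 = 6400000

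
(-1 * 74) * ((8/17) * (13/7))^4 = -8656953344/200533921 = -43.17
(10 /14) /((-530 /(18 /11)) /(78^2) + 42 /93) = 8487180 /4733533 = 1.79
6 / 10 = 0.60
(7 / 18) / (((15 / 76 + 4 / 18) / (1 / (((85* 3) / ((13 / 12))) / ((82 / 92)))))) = 247 / 70380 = 0.00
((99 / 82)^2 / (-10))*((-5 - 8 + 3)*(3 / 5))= 29403 / 33620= 0.87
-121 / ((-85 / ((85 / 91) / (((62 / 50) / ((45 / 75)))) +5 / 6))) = 526471 / 287742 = 1.83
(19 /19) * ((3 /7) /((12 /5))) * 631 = 3155 /28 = 112.68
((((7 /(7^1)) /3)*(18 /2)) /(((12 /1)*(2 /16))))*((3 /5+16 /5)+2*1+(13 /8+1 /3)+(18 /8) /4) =1997 /120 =16.64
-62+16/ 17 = -1038/ 17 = -61.06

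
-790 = -790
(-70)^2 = 4900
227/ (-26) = -227/ 26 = -8.73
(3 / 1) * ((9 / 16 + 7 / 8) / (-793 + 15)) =-0.01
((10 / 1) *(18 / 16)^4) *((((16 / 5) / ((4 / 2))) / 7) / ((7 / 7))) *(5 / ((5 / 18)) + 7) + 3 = 169401 / 1792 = 94.53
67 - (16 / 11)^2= 7851 / 121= 64.88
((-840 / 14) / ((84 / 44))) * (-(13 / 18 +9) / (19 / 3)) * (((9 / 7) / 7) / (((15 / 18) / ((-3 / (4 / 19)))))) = -7425 / 49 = -151.53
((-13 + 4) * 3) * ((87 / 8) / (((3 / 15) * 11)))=-11745 / 88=-133.47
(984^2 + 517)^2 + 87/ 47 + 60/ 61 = 2690740066899770/ 2867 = 938521125531.83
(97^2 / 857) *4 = 37636 / 857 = 43.92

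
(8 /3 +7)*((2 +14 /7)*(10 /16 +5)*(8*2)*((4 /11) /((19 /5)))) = 69600 /209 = 333.01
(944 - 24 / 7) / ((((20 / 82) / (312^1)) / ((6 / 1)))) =252667584 / 35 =7219073.83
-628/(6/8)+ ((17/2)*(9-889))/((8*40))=-20657/24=-860.71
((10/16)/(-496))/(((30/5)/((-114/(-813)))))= -95/3225984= -0.00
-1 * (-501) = 501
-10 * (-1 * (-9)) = -90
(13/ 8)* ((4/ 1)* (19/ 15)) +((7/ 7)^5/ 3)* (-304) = -931/ 10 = -93.10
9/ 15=3/ 5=0.60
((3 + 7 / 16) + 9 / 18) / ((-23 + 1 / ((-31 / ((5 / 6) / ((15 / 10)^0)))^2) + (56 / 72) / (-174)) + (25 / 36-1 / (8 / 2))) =-47405169 / 271600652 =-0.17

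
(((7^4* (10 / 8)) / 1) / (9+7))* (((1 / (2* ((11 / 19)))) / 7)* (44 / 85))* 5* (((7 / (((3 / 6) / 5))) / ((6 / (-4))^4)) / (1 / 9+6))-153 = -29404 / 1683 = -17.47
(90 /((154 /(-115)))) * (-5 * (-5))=-129375 /77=-1680.19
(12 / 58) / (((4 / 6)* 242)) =9 / 7018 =0.00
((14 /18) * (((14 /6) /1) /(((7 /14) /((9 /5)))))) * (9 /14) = 21 /5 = 4.20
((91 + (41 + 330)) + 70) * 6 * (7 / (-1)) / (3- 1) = -11172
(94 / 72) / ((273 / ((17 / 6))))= 799 / 58968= 0.01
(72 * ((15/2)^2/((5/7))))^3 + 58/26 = 2369695419029/13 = 182284263002.23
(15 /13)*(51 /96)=255 /416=0.61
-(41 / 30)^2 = -1681 / 900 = -1.87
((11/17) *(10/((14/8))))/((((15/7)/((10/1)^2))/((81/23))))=237600/391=607.67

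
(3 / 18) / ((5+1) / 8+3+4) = 2 / 93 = 0.02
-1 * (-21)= 21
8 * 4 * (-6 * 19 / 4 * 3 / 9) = -304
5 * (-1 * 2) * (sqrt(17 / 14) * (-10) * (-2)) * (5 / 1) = -1101.95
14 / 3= 4.67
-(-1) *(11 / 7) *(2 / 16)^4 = 11 / 28672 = 0.00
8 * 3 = 24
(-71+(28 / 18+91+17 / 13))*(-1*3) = -2675 / 39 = -68.59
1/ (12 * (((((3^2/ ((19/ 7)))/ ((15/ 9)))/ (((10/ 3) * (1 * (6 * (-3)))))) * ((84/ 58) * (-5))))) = 2755/ 7938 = 0.35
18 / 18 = 1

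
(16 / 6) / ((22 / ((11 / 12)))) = 1 / 9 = 0.11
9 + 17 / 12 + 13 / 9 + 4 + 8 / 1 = 859 / 36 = 23.86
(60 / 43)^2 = 3600 / 1849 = 1.95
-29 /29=-1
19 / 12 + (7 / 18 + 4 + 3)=323 / 36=8.97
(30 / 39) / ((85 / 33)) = 66 / 221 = 0.30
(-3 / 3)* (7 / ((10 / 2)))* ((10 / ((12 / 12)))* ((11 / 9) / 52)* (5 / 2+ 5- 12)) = 77 / 52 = 1.48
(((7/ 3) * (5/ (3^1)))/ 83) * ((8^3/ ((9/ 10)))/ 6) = 89600/ 20169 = 4.44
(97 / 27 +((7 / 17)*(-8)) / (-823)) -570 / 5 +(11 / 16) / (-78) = -17350939253 / 157146912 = -110.41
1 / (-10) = -0.10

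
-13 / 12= -1.08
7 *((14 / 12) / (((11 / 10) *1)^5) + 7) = 26124497 / 483153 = 54.07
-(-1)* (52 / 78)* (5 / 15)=2 / 9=0.22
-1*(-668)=668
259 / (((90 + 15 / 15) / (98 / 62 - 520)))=-1475.50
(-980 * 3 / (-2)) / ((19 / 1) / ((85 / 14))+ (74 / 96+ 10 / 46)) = 137944800 / 386399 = 357.00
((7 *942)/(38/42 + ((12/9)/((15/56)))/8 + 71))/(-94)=-1038555/1073762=-0.97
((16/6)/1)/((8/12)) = 4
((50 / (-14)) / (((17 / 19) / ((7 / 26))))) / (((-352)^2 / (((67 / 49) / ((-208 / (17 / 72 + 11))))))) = 25746425 / 40188288172032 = 0.00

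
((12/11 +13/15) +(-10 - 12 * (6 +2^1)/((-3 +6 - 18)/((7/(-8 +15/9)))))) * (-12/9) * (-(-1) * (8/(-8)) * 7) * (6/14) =-189556/3135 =-60.46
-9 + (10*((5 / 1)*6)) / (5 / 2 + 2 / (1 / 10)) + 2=6.33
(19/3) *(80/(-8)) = -190/3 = -63.33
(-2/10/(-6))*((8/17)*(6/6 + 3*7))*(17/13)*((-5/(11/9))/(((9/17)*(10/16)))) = -1088/195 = -5.58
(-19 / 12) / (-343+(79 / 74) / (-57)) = 13357 / 2893706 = 0.00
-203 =-203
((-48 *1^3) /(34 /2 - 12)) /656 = -3 /205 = -0.01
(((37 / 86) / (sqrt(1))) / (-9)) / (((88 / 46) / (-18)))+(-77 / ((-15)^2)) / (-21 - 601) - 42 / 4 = -1330501783 / 132392700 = -10.05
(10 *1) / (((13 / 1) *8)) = 5 / 52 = 0.10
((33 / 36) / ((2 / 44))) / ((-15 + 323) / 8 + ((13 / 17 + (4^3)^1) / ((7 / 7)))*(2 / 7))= 14399 / 40701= 0.35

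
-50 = -50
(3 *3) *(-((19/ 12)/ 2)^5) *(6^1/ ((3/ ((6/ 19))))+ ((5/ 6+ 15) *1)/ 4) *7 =-1909332971/ 21233664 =-89.92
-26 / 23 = -1.13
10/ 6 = 5/ 3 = 1.67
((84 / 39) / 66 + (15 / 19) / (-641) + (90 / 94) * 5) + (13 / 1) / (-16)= 15740281691 / 3929042832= 4.01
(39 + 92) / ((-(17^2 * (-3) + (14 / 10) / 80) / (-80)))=-4192000 / 346793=-12.09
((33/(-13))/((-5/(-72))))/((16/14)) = -2079/65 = -31.98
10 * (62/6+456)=13990/3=4663.33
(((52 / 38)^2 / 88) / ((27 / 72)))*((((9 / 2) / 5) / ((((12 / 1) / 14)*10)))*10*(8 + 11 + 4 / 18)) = 204659 / 178695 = 1.15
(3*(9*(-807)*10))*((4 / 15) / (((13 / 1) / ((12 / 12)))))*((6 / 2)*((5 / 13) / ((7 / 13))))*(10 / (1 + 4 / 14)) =-968400 / 13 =-74492.31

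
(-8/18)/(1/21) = -28/3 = -9.33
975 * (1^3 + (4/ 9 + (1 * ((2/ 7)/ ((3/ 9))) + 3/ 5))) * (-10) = -594100/ 21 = -28290.48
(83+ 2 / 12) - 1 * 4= 475 / 6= 79.17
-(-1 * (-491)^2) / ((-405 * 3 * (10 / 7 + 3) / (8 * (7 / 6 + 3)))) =-33751340 / 22599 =-1493.49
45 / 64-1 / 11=431 / 704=0.61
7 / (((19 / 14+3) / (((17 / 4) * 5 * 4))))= 8330 / 61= 136.56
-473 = -473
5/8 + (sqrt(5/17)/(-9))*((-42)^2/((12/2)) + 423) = 5/8 - 239*sqrt(85)/51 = -42.58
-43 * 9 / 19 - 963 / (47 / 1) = -36486 / 893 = -40.86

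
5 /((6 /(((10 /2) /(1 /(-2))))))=-25 /3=-8.33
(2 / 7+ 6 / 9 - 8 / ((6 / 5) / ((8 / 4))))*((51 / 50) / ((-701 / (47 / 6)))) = 10387 / 73605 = 0.14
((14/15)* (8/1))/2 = 56/15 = 3.73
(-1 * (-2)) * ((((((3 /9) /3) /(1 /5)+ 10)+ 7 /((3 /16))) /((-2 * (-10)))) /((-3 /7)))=-3017 /270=-11.17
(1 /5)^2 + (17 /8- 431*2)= -171967 /200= -859.84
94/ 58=47/ 29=1.62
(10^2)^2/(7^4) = 10000/2401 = 4.16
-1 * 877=-877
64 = 64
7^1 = 7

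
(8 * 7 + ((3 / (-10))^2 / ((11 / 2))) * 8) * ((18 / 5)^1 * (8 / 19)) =2222784 / 26125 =85.08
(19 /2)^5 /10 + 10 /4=2476899 /320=7740.31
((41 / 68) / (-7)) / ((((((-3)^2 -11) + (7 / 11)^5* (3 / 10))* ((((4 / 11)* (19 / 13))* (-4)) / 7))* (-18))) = 4721210065 / 589883602752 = 0.01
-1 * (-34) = 34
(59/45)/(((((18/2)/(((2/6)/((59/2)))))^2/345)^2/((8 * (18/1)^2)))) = 1354240/1347491619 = 0.00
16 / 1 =16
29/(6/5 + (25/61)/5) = 8845/391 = 22.62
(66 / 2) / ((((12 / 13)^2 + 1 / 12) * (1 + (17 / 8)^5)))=2192965632 / 2755629625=0.80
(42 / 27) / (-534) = -7 / 2403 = -0.00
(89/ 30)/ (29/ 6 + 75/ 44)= 1958/ 4315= 0.45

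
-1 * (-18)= 18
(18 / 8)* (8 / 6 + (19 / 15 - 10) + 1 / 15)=-33 / 2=-16.50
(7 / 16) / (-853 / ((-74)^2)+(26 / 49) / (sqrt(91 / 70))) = 19626491899 / 55384121244+1285674446 * sqrt(130) / 13846030311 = 1.41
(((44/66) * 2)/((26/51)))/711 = 34/9243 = 0.00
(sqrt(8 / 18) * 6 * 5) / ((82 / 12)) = 120 / 41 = 2.93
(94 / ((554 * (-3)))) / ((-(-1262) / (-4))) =94 / 524361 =0.00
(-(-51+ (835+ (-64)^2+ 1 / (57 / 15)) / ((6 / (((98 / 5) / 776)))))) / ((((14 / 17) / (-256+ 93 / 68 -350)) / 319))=-2923990703183 / 412832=-7082761.76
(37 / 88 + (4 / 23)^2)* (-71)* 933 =-1389844383 / 46552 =-29855.74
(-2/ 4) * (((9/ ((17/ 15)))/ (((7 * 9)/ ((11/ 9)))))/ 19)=-55/ 13566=-0.00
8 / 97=0.08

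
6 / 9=2 / 3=0.67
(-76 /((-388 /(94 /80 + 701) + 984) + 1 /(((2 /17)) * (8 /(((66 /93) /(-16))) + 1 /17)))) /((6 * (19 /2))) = -2525358344 /1862578593619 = -0.00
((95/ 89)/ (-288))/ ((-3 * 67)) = 95/ 5152032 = 0.00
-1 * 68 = -68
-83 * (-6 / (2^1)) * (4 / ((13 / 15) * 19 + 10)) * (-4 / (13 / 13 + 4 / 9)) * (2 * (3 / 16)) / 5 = -40338 / 5161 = -7.82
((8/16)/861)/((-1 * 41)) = -1/70602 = -0.00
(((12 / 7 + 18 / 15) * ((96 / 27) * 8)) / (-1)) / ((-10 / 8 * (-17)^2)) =2048 / 8925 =0.23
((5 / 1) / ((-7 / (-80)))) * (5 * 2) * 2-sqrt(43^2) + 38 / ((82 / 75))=325634 / 287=1134.61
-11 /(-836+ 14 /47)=517 /39278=0.01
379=379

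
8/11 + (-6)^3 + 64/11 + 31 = -1963/11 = -178.45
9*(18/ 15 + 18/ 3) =324/ 5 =64.80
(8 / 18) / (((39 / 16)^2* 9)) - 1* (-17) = 2095441 / 123201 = 17.01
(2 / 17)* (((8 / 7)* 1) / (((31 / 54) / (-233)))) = -201312 / 3689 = -54.57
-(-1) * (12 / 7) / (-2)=-6 / 7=-0.86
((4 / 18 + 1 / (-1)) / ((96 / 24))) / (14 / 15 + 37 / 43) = -1505 / 13884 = -0.11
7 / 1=7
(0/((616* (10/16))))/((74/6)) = 0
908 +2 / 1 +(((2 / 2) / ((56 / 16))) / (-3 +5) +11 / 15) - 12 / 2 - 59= 88817 / 105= 845.88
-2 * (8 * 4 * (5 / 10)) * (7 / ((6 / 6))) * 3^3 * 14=-84672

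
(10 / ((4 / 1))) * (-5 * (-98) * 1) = 1225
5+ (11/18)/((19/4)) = 877/171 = 5.13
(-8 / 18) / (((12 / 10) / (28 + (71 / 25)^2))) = -45082 / 3375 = -13.36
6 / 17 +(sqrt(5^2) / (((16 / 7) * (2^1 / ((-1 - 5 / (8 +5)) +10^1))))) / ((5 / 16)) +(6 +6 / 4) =16799 / 442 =38.01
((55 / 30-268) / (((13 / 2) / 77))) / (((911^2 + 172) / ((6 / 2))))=-11179 / 981019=-0.01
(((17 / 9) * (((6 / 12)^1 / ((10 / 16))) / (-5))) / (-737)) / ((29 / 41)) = 2788 / 4808925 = 0.00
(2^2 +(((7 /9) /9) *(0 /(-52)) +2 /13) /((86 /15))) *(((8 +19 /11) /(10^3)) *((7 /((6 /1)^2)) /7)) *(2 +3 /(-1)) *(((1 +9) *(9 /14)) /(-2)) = 240857 /68868800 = 0.00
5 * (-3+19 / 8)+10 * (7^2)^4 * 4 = 230592036.88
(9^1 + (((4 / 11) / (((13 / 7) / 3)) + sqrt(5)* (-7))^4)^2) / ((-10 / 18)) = -1178909296839880321448019906 / 174859124550883201 + 5376391333636865496839136* sqrt(5) / 6113955403877035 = -4775734587.54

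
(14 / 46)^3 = 343 / 12167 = 0.03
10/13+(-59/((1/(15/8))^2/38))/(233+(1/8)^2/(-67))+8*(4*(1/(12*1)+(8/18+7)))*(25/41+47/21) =9388267875032/14378091273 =652.96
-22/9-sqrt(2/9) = -2.92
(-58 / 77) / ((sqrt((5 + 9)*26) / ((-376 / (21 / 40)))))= 436160*sqrt(91) / 147147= 28.28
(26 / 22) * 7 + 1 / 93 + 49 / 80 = 728047 / 81840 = 8.90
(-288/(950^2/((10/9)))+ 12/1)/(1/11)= 5956324/45125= 132.00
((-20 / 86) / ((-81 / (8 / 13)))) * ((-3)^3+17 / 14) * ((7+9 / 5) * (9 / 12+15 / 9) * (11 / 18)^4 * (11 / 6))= -18546472109 / 74863030788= -0.25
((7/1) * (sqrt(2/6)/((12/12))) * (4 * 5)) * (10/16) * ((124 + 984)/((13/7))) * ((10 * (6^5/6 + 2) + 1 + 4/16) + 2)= 391313916.78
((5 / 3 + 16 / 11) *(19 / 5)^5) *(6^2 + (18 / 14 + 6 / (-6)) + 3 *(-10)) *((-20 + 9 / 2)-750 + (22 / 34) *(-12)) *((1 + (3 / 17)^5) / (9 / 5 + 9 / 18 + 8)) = -14791561379305744 / 12672223725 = -1167242.76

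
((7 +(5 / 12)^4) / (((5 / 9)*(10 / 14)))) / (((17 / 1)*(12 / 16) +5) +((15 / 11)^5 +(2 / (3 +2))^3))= 821713606945 / 1044961204032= 0.79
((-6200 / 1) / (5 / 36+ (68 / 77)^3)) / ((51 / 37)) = -1256744042400 / 231237689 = -5434.86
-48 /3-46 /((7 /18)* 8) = -431 /14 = -30.79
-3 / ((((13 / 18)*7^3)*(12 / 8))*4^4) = -9 / 285376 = -0.00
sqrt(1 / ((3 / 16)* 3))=4 / 3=1.33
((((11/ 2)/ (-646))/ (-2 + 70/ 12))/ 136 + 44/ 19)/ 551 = 4679455/ 1113399088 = 0.00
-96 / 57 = -1.68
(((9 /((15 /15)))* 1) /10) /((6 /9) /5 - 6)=-27 /176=-0.15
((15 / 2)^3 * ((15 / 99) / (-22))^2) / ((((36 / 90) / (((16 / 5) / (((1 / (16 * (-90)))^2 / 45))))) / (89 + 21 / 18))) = 19719450000000 / 14641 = 1346864968.24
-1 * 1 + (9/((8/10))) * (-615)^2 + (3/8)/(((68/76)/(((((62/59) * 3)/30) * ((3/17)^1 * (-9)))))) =2902100784001/682040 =4255030.18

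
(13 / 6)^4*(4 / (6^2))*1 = 28561 / 11664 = 2.45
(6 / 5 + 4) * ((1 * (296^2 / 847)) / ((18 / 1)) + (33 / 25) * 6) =67718404 / 952875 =71.07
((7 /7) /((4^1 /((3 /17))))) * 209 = 627 /68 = 9.22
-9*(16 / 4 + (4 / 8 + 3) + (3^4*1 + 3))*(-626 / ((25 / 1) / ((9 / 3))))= 1546533 / 25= 61861.32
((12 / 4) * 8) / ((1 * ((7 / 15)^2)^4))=10669.82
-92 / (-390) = 46 / 195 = 0.24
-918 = -918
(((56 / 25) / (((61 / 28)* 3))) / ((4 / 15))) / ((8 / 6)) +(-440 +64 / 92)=-3074958 / 7015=-438.34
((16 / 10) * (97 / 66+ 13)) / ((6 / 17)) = 6494 / 99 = 65.60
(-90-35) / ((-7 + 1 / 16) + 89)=-2000 / 1313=-1.52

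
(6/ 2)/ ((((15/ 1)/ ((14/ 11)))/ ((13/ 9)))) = 182/ 495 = 0.37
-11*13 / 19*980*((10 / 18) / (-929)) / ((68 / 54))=1051050 / 300067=3.50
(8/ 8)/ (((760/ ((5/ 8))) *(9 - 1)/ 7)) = 7/ 9728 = 0.00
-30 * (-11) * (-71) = -23430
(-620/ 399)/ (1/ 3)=-620/ 133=-4.66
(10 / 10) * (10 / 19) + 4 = 86 / 19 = 4.53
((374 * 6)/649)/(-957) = -68/18821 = -0.00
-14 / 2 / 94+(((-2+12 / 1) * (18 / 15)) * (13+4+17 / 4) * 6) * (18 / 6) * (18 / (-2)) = -3883147 / 94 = -41310.07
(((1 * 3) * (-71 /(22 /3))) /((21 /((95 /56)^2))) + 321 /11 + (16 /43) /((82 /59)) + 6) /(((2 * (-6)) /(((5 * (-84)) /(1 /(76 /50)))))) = 509081356723 /304082240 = 1674.16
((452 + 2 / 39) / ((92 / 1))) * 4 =17630 / 897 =19.65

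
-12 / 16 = -3 / 4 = -0.75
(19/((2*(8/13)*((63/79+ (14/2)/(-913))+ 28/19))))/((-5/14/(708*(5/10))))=-19971028649/2954200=-6760.22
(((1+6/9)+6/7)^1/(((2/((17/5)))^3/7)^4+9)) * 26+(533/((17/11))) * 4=890455382159468558516642/642084131139193177899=1386.82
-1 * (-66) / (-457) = -66 / 457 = -0.14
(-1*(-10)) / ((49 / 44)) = 440 / 49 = 8.98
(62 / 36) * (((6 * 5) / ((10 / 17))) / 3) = 527 / 18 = 29.28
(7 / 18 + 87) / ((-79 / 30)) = -7865 / 237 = -33.19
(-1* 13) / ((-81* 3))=13 / 243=0.05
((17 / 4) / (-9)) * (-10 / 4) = 85 / 72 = 1.18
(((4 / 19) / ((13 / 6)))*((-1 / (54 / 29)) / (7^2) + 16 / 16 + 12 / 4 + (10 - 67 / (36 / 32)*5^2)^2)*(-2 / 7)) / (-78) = 69445317860 / 89211213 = 778.44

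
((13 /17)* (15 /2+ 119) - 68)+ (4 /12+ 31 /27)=30.22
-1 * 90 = -90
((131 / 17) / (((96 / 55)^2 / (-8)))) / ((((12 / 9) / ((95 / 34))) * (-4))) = 37646125 / 3551232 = 10.60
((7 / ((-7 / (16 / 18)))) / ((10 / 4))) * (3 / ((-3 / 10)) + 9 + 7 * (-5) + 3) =176 / 15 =11.73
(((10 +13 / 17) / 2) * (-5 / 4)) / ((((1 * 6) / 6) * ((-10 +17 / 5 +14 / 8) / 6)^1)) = 13725 / 1649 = 8.32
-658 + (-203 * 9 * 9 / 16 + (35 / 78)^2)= -41017991 / 24336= -1685.49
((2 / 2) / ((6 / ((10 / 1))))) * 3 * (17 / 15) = 17 / 3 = 5.67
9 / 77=0.12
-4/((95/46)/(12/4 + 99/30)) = -5796/475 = -12.20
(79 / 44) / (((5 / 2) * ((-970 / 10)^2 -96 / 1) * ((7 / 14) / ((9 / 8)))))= 711 / 4097720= 0.00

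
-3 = -3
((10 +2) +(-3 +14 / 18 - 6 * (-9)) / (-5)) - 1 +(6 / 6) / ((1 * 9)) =34 / 45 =0.76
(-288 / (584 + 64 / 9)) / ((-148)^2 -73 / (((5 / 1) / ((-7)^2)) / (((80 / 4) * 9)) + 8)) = -1143153 / 51371645675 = -0.00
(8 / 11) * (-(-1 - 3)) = 2.91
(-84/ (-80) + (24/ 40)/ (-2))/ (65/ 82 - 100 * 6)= -123/ 98270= -0.00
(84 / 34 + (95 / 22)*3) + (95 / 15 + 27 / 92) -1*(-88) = 5680001 / 51612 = 110.05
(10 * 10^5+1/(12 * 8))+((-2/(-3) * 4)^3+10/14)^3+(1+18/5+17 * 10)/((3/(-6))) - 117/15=217609478760055/216040608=1007261.93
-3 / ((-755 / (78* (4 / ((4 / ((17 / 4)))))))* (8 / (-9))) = -17901 / 12080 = -1.48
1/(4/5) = 1.25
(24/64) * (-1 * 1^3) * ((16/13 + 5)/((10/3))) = -729/1040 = -0.70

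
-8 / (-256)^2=-1 / 8192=-0.00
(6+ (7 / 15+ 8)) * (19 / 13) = 21.14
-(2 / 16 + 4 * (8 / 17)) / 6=-91 / 272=-0.33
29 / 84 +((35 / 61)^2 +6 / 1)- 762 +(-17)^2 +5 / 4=-72682937 / 156282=-465.08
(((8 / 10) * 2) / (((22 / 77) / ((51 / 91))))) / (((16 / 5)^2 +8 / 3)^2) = 57375 / 3045328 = 0.02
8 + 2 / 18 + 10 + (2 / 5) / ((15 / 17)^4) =4751417 / 253125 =18.77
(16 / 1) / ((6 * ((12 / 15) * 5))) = 2 / 3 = 0.67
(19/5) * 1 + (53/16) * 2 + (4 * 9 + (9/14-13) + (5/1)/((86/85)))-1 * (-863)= 902.01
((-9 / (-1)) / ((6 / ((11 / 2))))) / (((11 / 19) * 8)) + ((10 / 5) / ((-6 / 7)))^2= 2081 / 288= 7.23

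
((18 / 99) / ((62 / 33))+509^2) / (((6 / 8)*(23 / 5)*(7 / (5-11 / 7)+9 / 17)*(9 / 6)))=43691436160 / 2243811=19471.98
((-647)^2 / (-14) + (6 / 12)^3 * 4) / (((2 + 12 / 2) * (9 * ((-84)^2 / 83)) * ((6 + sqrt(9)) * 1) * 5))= -5790661 / 53343360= -0.11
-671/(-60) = 671/60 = 11.18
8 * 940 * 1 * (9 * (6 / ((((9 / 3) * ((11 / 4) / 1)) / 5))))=2707200 / 11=246109.09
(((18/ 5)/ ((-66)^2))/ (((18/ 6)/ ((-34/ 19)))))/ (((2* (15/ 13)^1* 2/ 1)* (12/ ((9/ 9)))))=-221/ 24829200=-0.00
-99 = -99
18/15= 6/5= 1.20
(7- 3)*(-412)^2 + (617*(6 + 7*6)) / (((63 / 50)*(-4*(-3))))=42898888 / 63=680934.73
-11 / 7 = -1.57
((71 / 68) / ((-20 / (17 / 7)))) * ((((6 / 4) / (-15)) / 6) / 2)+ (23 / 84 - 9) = -195443 / 22400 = -8.73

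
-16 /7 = -2.29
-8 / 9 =-0.89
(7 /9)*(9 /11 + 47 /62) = 7525 /6138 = 1.23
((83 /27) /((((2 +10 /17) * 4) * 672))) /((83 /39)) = 221 /1064448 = 0.00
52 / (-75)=-52 / 75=-0.69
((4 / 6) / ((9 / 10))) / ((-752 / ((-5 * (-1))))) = -25 / 5076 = -0.00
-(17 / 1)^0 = -1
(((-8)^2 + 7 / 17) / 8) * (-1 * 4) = -1095 / 34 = -32.21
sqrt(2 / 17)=sqrt(34) / 17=0.34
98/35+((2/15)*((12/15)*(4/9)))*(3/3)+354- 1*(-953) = 884147/675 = 1309.85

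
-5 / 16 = -0.31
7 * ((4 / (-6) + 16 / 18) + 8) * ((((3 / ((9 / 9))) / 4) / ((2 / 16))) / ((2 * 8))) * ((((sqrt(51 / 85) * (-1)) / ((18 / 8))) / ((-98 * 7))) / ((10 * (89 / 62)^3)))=0.00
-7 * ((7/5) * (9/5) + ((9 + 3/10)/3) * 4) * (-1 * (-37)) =-96607/25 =-3864.28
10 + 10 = 20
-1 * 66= -66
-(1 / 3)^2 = -1 / 9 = -0.11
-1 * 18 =-18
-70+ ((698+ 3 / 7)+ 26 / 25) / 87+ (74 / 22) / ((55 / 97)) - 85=-259805123 / 1842225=-141.03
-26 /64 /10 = -13 /320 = -0.04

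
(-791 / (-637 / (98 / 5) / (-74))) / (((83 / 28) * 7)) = -468272 / 5395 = -86.80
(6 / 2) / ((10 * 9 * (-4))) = -1 / 120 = -0.01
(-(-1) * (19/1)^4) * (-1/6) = -130321/6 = -21720.17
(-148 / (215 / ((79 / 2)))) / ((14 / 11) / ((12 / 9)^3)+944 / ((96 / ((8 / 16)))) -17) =6173376 / 2621495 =2.35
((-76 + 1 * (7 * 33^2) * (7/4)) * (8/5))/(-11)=-106114/55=-1929.35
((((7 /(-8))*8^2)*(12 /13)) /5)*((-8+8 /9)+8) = -1792 /195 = -9.19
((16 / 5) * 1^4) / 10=8 / 25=0.32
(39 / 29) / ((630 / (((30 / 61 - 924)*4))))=-488228 / 61915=-7.89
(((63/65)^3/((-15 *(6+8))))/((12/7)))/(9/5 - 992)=27783/10877347000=0.00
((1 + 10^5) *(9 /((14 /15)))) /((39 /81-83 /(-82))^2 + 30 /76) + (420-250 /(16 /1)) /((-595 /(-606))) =6113847522809343 /16629549668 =367649.61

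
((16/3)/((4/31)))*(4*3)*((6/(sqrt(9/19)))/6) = 496*sqrt(19)/3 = 720.67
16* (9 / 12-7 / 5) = -52 / 5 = -10.40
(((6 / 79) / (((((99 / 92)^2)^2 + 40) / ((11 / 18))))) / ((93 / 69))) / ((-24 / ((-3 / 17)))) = 2265592736 / 369904805349459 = 0.00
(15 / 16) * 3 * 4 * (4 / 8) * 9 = 405 / 8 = 50.62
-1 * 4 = -4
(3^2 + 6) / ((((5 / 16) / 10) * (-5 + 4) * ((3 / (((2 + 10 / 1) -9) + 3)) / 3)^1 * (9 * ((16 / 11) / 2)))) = -440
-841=-841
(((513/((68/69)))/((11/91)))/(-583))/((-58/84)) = 67643667/6323218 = 10.70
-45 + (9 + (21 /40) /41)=-59019 /1640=-35.99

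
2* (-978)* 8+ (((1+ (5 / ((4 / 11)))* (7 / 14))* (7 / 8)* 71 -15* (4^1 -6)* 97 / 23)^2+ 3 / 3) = 787644601201 / 2166784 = 363508.59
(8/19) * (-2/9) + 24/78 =0.21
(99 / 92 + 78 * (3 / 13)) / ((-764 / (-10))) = 8775 / 35144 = 0.25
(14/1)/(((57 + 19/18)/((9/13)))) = 0.17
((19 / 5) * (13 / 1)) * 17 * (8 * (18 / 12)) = 50388 / 5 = 10077.60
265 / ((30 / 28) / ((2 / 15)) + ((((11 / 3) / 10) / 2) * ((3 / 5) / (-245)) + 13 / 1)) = 1623125 / 128841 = 12.60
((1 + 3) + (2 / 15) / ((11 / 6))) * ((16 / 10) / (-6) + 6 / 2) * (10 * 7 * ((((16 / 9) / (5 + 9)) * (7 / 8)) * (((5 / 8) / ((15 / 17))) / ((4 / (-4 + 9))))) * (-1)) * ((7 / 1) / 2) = -239071 / 891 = -268.32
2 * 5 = 10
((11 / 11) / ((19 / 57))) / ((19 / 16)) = 48 / 19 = 2.53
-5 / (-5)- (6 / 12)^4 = 15 / 16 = 0.94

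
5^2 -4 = 21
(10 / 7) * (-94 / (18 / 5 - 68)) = 2350 / 1127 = 2.09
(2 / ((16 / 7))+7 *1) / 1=63 / 8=7.88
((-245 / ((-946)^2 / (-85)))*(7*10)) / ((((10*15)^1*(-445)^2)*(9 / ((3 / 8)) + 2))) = 5831 / 2764565558040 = 0.00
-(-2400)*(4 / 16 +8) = 19800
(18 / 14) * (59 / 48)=177 / 112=1.58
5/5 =1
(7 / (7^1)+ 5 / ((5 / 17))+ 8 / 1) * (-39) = -1014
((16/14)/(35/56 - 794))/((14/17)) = -544/311003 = -0.00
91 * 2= 182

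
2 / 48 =0.04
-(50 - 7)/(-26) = 43/26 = 1.65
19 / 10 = 1.90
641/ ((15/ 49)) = 31409/ 15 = 2093.93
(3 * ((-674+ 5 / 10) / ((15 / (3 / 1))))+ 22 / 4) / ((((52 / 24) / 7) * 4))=-41853 / 130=-321.95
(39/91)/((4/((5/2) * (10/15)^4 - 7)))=-527/756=-0.70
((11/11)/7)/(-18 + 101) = 1/581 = 0.00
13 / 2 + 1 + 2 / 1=19 / 2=9.50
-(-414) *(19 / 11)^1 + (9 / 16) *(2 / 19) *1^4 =1195731 / 1672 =715.15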